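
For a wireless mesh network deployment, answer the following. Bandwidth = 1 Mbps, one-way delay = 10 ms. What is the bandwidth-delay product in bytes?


Given: bandwidth = 1 Mbps, delay = 10 ms
BDP in bits = 1 * 10^6 * 10 / 1000
BDP in bits = 10000
BDP in bytes = 10000 / 8 = 1250

1250


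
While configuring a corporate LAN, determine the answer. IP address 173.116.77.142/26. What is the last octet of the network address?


Given: IP = 173.116.77.142, prefix = /26
Subnet mask = 255.255.255.192
Last octet of IP: 142
Last octet of mask: 192
Network last octet = 142 AND 192 = 128

128


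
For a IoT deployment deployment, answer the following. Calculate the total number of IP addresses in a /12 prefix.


Given: CIDR prefix /12
Host bits = 32 - 12 = 20
Total addresses = 2^20 = 1048576

1048576


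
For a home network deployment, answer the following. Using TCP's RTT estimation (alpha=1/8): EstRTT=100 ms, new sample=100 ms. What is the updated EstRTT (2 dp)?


Given: EstRTT = 100 ms, SampleRTT = 100 ms, alpha = 1/8
New EstRTT = (1 - alpha) * EstRTT + alpha * SampleRTT
(7/8) * 100 = 87.5
(1/8) * 100 = 12.5
New EstRTT = 87.5 + 12.5 = 100 ms -> 100.00 ms (2 dp)

100.00


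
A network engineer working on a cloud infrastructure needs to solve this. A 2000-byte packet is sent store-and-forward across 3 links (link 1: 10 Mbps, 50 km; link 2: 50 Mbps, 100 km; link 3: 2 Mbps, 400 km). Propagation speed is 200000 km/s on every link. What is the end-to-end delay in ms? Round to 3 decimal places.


Packet = 2000 bytes = 16000 bits. Store-and-forward: sum (t_trans + t_prop) per link.
Link 1: t_trans = 16000/(10*10^6) s = 1.6000 ms; t_prop = 50/200000 s = 0.2500 ms; subtotal = 1.8500 ms
Link 2: t_trans = 16000/(50*10^6) s = 0.3200 ms; t_prop = 100/200000 s = 0.5000 ms; subtotal = 0.8200 ms
Link 3: t_trans = 16000/(2*10^6) s = 8.0000 ms; t_prop = 400/200000 s = 2.0000 ms; subtotal = 10.0000 ms
End-to-end = 1.8500 + 0.8200 + 10.0000 = 12.6700 ms -> 12.670 ms (3 dp)

12.670


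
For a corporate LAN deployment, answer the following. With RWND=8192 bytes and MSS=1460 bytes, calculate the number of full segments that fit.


Given: RWND = 8192 bytes, MSS = 1460 bytes
Full segments = floor(RWND / MSS)
Full segments = floor(8192 / 1460)
Full segments = floor(5.611) = 5

5


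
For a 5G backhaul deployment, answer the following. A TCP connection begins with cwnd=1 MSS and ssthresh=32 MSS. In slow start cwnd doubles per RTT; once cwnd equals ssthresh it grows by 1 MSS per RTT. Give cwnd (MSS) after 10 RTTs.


RTT 0: cwnd = 1 MSS (initial)
RTT 1: cwnd = 2 MSS (slow start, doubled)
RTT 2: cwnd = 4 MSS (slow start, doubled)
RTT 3: cwnd = 8 MSS (slow start, doubled)
RTT 4: cwnd = 16 MSS (slow start, doubled)
RTT 5: cwnd = 32 MSS (slow start, doubled)
RTT 6: cwnd = 33 MSS (congestion avoidance, +1)
RTT 7: cwnd = 34 MSS (congestion avoidance, +1)
RTT 8: cwnd = 35 MSS (congestion avoidance, +1)
RTT 9: cwnd = 36 MSS (congestion avoidance, +1)
RTT 10: cwnd = 37 MSS (congestion avoidance, +1)

37


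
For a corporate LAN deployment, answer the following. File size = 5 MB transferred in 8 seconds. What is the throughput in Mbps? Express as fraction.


Given: file = 5 MB, time = 8 s
File in Mb = 5 * 8 = 40 Mb
Throughput = 40 / 8 Mbps
Throughput = 5 Mbps

5


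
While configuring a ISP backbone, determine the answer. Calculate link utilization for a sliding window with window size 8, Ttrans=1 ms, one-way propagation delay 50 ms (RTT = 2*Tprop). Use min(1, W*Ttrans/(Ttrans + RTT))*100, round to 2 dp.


Given: W = 8, Ttrans = 1 ms, RTT = 100 ms (= 2 * Tprop, Tprop = 50 ms)
Cycle time = Ttrans + RTT = 1 + 100 = 101 ms (first packet sent until its ACK returns)
W * Ttrans = 8 * 1 = 8 ms of sending per cycle
W * Ttrans / (Ttrans + RTT) = 8 / 101 = 0.079208
U = min(1, 0.079208) = 0.079208
U% = 7.92%

7.92


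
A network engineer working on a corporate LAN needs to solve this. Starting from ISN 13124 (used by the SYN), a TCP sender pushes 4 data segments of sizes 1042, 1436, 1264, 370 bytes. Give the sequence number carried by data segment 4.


The SYN occupies sequence number ISN = 13124, so the first data byte is ISN + 1 = 13125.
SEQ of data segment i = (ISN + 1) + sum of payload sizes of segments 1..i-1.
Segment 1: SEQ = 13125, payload = 1042 bytes
Segment 2: SEQ = 14167, payload = 1436 bytes
Segment 3: SEQ = 15603, payload = 1264 bytes
Segment 4: SEQ = 16867, payload = 370 bytes
SEQ of segment 4 = 13125 + 1042 + 1436 + 1264 = 16867

16867


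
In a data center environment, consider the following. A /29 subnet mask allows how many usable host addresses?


Given: subnet mask /29
Host bits = 32 - 29 = 3
Total addresses = 2^3 = 8
Usable hosts = 8 - 2 (network + broadcast) = 6

6


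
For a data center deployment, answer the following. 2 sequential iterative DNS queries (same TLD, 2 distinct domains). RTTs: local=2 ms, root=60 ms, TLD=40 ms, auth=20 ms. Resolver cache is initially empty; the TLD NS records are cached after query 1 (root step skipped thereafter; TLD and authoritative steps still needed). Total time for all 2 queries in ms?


Lookup 1 (cold cache): local + root + TLD + auth = 2 + 60 + 40 + 20 = 122 ms
Lookups 2..2 (TLD NS cached -> skip root; new domain -> still ask TLD and auth): local + TLD + auth = 2 + 40 + 20 = 62 ms each
Remaining 1 lookups: 1 * 62 = 62 ms
Total = 122 + 62 = 184 ms

184


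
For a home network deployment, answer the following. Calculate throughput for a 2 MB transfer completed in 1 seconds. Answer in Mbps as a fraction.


Given: file = 2 MB, time = 1 s
File in Mb = 2 * 8 = 16 Mb
Throughput = 16 / 1 Mbps
Throughput = 16 Mbps

16


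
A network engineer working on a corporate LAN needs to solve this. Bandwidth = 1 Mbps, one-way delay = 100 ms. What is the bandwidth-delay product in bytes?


Given: bandwidth = 1 Mbps, delay = 100 ms
BDP in bits = 1 * 10^6 * 100 / 1000
BDP in bits = 100000
BDP in bytes = 100000 / 8 = 12500

12500


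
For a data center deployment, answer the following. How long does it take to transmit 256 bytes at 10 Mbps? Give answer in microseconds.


Given: packet = 256 bytes, bandwidth = 10 Mbps
Packet in bits = 256 * 8 = 2048 bits
Bandwidth = 10 * 10^6 = 10000000 bps
Time = 2048 / 10000000 seconds
Time in us = 2048 * 10^6 / 10000000 = 204.8

204.8


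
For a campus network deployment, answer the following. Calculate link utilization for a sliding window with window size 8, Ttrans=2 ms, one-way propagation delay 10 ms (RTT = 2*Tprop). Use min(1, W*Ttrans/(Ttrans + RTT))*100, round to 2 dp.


Given: W = 8, Ttrans = 2 ms, RTT = 20 ms (= 2 * Tprop, Tprop = 10 ms)
Cycle time = Ttrans + RTT = 2 + 20 = 22 ms (first packet sent until its ACK returns)
W * Ttrans = 8 * 2 = 16 ms of sending per cycle
W * Ttrans / (Ttrans + RTT) = 16 / 22 = 0.727273
U = min(1, 0.727273) = 0.727273
U% = 72.73%

72.73


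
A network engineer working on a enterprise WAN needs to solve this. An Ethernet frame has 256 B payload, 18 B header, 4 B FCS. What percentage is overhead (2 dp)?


Given: payload = 256 B, header = 18 B, trailer = 4 B
Overhead bytes = header + trailer = 18 + 4 = 22
Total frame = payload + overhead = 256 + 22 = 278
Overhead % = 22 / 278 * 100 = 7.9137% -> 7.91% (2 dp)

7.91


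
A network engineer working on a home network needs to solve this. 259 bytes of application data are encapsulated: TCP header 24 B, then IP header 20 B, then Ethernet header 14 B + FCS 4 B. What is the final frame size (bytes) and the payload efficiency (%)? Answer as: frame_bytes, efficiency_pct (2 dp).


TCP segment = 259 + 24 = 283 B
IP packet = 283 + 20 = 303 B
Ethernet frame = 303 + 14 + 4 = 321 B
Efficiency = app / frame = 259 / 321 = 0.806854 = 80.6854% -> 80.69% (2 dp)

321, 80.69


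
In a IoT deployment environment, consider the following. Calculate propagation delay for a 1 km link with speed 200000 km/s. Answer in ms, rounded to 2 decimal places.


Given: distance = 1 km, speed = 200000 km/s
Delay = distance / speed = 1 / 200000 seconds
Delay in ms = 1 * 1000 / 200000
Delay = 0.0050 ms
Rounded to 2 dp = 0.01 ms

0.01


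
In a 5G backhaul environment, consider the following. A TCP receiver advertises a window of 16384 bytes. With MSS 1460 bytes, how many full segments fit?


Given: RWND = 16384 bytes, MSS = 1460 bytes
Full segments = floor(RWND / MSS)
Full segments = floor(16384 / 1460)
Full segments = floor(11.2219) = 11

11


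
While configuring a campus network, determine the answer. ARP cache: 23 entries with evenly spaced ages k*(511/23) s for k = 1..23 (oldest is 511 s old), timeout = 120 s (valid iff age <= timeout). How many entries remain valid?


Ages are k * 511/23 s for k = 1..23 (spacing = 22.2174 s).
Entry k is valid iff k * 511/23 <= 120 iff k <= 23 * 120 / 511 = 5.4012
n_valid = floor(5.4012) = 5
(n_stale = 23 - 5 = 18)

5


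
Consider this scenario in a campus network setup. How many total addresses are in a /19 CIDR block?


Given: CIDR prefix /19
Host bits = 32 - 19 = 13
Total addresses = 2^13 = 8192

8192


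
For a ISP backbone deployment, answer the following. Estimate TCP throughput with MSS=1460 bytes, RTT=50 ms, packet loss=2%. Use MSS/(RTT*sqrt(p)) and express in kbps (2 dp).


Given: MSS = 1460 bytes, RTT = 50 ms, loss = 2%
RTT in seconds = 50 / 1000 = 0.05
Loss rate = 2% = 0.02
sqrt(loss) = sqrt(0.02) = 0.141421356237
Throughput (bytes/s) = 1460 / (0.05 * 0.141421356237) = 206475.1801
Throughput (kbps) = 206475.1801 * 8 / 1000 = 1651.801441 -> 1651.80 kbps (2 dp)

1651.80


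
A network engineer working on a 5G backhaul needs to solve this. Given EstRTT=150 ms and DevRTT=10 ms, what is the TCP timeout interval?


Given: EstRTT = 150 ms, DevRTT = 10 ms
Timeout = EstRTT + 4 * DevRTT
4 * DevRTT = 4 * 10 = 40
Timeout = 150 + 40 = 190 ms

190


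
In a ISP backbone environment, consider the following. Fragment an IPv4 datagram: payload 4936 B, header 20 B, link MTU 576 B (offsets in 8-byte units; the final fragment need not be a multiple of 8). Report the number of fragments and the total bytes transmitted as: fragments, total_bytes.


Max data per non-final fragment = floor((MTU - header)/8)*8 = floor((576 - 20)/8)*8 = floor(556/8)*8 = 552 B
Final fragment needs no 8-byte alignment: it can carry up to MTU - header = 556 B
Non-final fragments needed = ceil((payload - 556) / 552) = ceil(4380/552) = ceil(7.9348) = 8
Number of fragments = 8 + 1 = 9
Fragment sizes (data): 8 * 552 B + 520 B (last, 520 <= 556 OK)
Total bytes sent = payload + n_frags * header = 4936 + 9*20 = 4936 + 180 = 5116 B

9, 5116


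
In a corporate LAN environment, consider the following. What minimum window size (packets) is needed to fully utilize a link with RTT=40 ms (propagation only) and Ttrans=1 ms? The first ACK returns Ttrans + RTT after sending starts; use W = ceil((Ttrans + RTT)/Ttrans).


Given: Ttrans = 1 ms, RTT = 40 ms (= 2 * Tprop, Tprop = 20 ms)
Time until first ACK returns = Ttrans + RTT = 1 + 40 = 41 ms
Need W * Ttrans >= Ttrans + RTT  ->  W >= (Ttrans + RTT) / Ttrans
(Ttrans + RTT) / Ttrans = 41 / 1 = 41
W_min = ceil(41) = 41

41


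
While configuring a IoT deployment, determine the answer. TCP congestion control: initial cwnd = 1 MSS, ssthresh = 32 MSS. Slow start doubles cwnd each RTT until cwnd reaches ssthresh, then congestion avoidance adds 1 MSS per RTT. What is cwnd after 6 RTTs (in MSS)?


RTT 0: cwnd = 1 MSS (initial)
RTT 1: cwnd = 2 MSS (slow start, doubled)
RTT 2: cwnd = 4 MSS (slow start, doubled)
RTT 3: cwnd = 8 MSS (slow start, doubled)
RTT 4: cwnd = 16 MSS (slow start, doubled)
RTT 5: cwnd = 32 MSS (slow start, doubled)
RTT 6: cwnd = 33 MSS (congestion avoidance, +1)

33


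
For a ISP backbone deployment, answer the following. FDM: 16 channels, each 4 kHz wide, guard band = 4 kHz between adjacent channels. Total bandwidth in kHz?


Given: 16 channels, 4 kHz each, guard = 4 kHz
Channel bandwidth = 16 * 4 = 64 kHz
Guard bands = 15 gaps * 4 kHz = 60 kHz
Total = 64 + 60 = 124 kHz

124


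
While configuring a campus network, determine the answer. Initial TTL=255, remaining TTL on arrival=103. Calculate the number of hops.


Given: initial TTL = 255, received TTL = 103
Hops = initial TTL - received TTL
Hops = 255 - 103 = 152

152


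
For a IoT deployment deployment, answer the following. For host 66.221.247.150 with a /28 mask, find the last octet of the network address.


Given: IP = 66.221.247.150, prefix = /28
Subnet mask = 255.255.255.240
Last octet of IP: 150
Last octet of mask: 240
Network last octet = 150 AND 240 = 144

144


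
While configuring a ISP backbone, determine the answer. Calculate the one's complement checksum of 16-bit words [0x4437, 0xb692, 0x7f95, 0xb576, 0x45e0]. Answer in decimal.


Given words: [0x4437, 0xb692, 0x7f95, 0xb576, 0x45e0]
Step 1: Sum all words
Raw sum = 17463 + 46738 + 32661 + 46454 + 17888 = 161204
Step 2: Fold carry: (30132 + 2) = 30134
One's complement = ~30134 & 0xFFFF = 35401

35401


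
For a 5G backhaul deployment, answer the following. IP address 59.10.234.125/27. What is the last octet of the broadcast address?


Given: IP = 59.10.234.125, prefix = /27
Host bits = 32 - 27 = 5
Network last octet = 125 AND mask = 96
Host part size = 2^5 - 1 = 31
Broadcast last octet = 96 OR 31 = 127

127


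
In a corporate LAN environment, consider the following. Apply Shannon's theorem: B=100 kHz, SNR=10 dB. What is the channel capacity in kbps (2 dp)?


Given: B = 100 kHz, SNR = 10 dB
SNR linear = 10^(10/10) = 10
1 + SNR = 11
log2(11) = 3.4594316186
C = 100 * 1000 * 3.4594316186 = 345943.1619 bps
C = 345.943162 kbps -> 345.94 kbps (2 dp)

345.94


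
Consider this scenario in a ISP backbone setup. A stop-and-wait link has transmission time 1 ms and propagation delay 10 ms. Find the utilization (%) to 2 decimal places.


Given: Ttrans = 1 ms, Tprop = 10 ms
RTT = 2 * Tprop = 2 * 10 = 20 ms
U = Ttrans / (Ttrans + RTT)
U = 1 / (1 + 20)
U = 1 / 21 = 0.047619
U% = 4.76%

4.76


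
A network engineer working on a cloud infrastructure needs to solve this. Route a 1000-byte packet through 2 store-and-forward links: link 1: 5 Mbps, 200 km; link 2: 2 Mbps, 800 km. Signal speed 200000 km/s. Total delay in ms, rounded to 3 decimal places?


Packet = 1000 bytes = 8000 bits. Store-and-forward: sum (t_trans + t_prop) per link.
Link 1: t_trans = 8000/(5*10^6) s = 1.6000 ms; t_prop = 200/200000 s = 1.0000 ms; subtotal = 2.6000 ms
Link 2: t_trans = 8000/(2*10^6) s = 4.0000 ms; t_prop = 800/200000 s = 4.0000 ms; subtotal = 8.0000 ms
End-to-end = 2.6000 + 8.0000 = 10.6000 ms -> 10.600 ms (3 dp)

10.600


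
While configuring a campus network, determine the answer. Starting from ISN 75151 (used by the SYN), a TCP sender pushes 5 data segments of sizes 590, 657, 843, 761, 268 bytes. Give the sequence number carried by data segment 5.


The SYN occupies sequence number ISN = 75151, so the first data byte is ISN + 1 = 75152.
SEQ of data segment i = (ISN + 1) + sum of payload sizes of segments 1..i-1.
Segment 1: SEQ = 75152, payload = 590 bytes
Segment 2: SEQ = 75742, payload = 657 bytes
Segment 3: SEQ = 76399, payload = 843 bytes
Segment 4: SEQ = 77242, payload = 761 bytes
Segment 5: SEQ = 78003, payload = 268 bytes
SEQ of segment 5 = 75152 + 590 + 657 + 843 + 761 = 78003

78003


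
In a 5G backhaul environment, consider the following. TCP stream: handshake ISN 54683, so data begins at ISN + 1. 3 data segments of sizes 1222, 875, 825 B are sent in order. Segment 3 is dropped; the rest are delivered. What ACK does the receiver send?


SYN uses sequence number 54683; first data byte = ISN + 1 = 54684.
Segment 1: SEQ = 54684, len = 1222 B, covers [54684, 55905]
Segment 2: SEQ = 55906, len = 875 B, covers [55906, 56780]
Segment 3: SEQ = 56781, len = 825 B, covers [56781, 57605] [LOST]
In-order data received: bytes [54684, 56780] (segments 1..2).
Segment 3 missing -> gap begins at byte 56781.
Cumulative ACK = next expected in-order byte = 54684 + 1222 + 875 = 56781

56781


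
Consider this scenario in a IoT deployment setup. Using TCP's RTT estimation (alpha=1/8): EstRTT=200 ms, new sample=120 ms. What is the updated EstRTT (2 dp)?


Given: EstRTT = 200 ms, SampleRTT = 120 ms, alpha = 1/8
New EstRTT = (1 - alpha) * EstRTT + alpha * SampleRTT
(7/8) * 200 = 175
(1/8) * 120 = 15
New EstRTT = 175 + 15 = 190 ms -> 190.00 ms (2 dp)

190.00


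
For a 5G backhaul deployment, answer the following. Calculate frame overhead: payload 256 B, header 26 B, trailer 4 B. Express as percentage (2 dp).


Given: payload = 256 B, header = 26 B, trailer = 4 B
Overhead bytes = header + trailer = 26 + 4 = 30
Total frame = payload + overhead = 256 + 30 = 286
Overhead % = 30 / 286 * 100 = 10.4895% -> 10.49% (2 dp)

10.49


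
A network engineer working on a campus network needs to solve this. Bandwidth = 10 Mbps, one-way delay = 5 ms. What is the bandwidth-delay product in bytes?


Given: bandwidth = 10 Mbps, delay = 5 ms
BDP in bits = 10 * 10^6 * 5 / 1000
BDP in bits = 50000
BDP in bytes = 50000 / 8 = 6250

6250


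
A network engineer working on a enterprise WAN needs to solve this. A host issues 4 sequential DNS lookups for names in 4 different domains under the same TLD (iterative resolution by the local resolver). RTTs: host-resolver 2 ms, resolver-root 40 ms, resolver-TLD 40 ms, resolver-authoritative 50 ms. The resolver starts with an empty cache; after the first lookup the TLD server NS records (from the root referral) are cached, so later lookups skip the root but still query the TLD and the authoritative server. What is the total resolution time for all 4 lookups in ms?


Lookup 1 (cold cache): local + root + TLD + auth = 2 + 40 + 40 + 50 = 132 ms
Lookups 2..4 (TLD NS cached -> skip root; new domain -> still ask TLD and auth): local + TLD + auth = 2 + 40 + 50 = 92 ms each
Remaining 3 lookups: 3 * 92 = 276 ms
Total = 132 + 276 = 408 ms

408


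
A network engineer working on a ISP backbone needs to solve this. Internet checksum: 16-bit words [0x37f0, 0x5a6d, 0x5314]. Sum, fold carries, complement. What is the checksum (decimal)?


Given words: [0x37f0, 0x5a6d, 0x5314]
Step 1: Sum all words
Raw sum = 14320 + 23149 + 21268 = 58737
One's complement = ~58737 & 0xFFFF = 6798

6798


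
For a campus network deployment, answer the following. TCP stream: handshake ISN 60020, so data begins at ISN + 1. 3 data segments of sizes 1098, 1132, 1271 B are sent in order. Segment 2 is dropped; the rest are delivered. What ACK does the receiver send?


SYN uses sequence number 60020; first data byte = ISN + 1 = 60021.
Segment 1: SEQ = 60021, len = 1098 B, covers [60021, 61118]
Segment 2: SEQ = 61119, len = 1132 B, covers [61119, 62250] [LOST]
Segment 3: SEQ = 62251, len = 1271 B, covers [62251, 63521]
In-order data received: bytes [60021, 61118] (segments 1..1).
Segment 2 missing -> gap begins at byte 61119; later segments buffered out of order.
Cumulative ACK = next expected in-order byte = 60021 + 1098 = 61119

61119


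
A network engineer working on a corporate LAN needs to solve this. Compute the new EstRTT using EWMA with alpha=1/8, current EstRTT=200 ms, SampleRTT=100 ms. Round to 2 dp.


Given: EstRTT = 200 ms, SampleRTT = 100 ms, alpha = 1/8
New EstRTT = (1 - alpha) * EstRTT + alpha * SampleRTT
(7/8) * 200 = 175
(1/8) * 100 = 12.5
New EstRTT = 175 + 12.5 = 187.5 ms -> 187.50 ms (2 dp)

187.50


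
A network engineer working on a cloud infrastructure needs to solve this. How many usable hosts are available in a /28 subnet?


Given: subnet mask /28
Host bits = 32 - 28 = 4
Total addresses = 2^4 = 16
Usable hosts = 16 - 2 (network + broadcast) = 14

14


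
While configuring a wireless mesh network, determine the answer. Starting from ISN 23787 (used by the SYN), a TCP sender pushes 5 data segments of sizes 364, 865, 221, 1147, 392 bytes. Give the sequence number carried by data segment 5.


The SYN occupies sequence number ISN = 23787, so the first data byte is ISN + 1 = 23788.
SEQ of data segment i = (ISN + 1) + sum of payload sizes of segments 1..i-1.
Segment 1: SEQ = 23788, payload = 364 bytes
Segment 2: SEQ = 24152, payload = 865 bytes
Segment 3: SEQ = 25017, payload = 221 bytes
Segment 4: SEQ = 25238, payload = 1147 bytes
Segment 5: SEQ = 26385, payload = 392 bytes
SEQ of segment 5 = 23788 + 364 + 865 + 221 + 1147 = 26385

26385


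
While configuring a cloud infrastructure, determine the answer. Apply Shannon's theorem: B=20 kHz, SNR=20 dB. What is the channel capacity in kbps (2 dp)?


Given: B = 20 kHz, SNR = 20 dB
SNR linear = 10^(20/10) = 100
1 + SNR = 101
log2(101) = 6.6582114828
C = 20 * 1000 * 6.6582114828 = 133164.2297 bps
C = 133.164230 kbps -> 133.16 kbps (2 dp)

133.16


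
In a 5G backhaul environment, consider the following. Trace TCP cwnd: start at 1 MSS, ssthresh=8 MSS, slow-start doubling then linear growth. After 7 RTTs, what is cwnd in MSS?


RTT 0: cwnd = 1 MSS (initial)
RTT 1: cwnd = 2 MSS (slow start, doubled)
RTT 2: cwnd = 4 MSS (slow start, doubled)
RTT 3: cwnd = 8 MSS (slow start, doubled)
RTT 4: cwnd = 9 MSS (congestion avoidance, +1)
RTT 5: cwnd = 10 MSS (congestion avoidance, +1)
RTT 6: cwnd = 11 MSS (congestion avoidance, +1)
RTT 7: cwnd = 12 MSS (congestion avoidance, +1)

12


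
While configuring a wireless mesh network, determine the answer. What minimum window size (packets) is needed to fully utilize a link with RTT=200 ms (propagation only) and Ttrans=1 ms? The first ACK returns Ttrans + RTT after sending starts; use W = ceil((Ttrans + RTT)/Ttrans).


Given: Ttrans = 1 ms, RTT = 200 ms (= 2 * Tprop, Tprop = 100 ms)
Time until first ACK returns = Ttrans + RTT = 1 + 200 = 201 ms
Need W * Ttrans >= Ttrans + RTT  ->  W >= (Ttrans + RTT) / Ttrans
(Ttrans + RTT) / Ttrans = 201 / 1 = 201
W_min = ceil(201) = 201

201


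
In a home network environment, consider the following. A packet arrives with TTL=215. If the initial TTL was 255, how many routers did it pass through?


Given: initial TTL = 255, received TTL = 215
Hops = initial TTL - received TTL
Hops = 255 - 215 = 40

40


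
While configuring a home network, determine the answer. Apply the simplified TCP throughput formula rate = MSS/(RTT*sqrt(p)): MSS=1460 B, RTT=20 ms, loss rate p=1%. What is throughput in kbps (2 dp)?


Given: MSS = 1460 bytes, RTT = 20 ms, loss = 1%
RTT in seconds = 20 / 1000 = 0.02
Loss rate = 1% = 0.01
sqrt(loss) = sqrt(0.01) = 0.1
Throughput (bytes/s) = 1460 / (0.02 * 0.1) = 730000.0000
Throughput (kbps) = 730000.0000 * 8 / 1000 = 5840.000000 -> 5840.00 kbps (2 dp)

5840.00


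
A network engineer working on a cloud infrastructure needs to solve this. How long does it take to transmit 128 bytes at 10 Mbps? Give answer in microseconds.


Given: packet = 128 bytes, bandwidth = 10 Mbps
Packet in bits = 128 * 8 = 1024 bits
Bandwidth = 10 * 10^6 = 10000000 bps
Time = 1024 / 10000000 seconds
Time in us = 1024 * 10^6 / 10000000 = 102.4

102.4


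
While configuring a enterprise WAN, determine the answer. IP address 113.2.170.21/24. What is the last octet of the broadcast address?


Given: IP = 113.2.170.21, prefix = /24
Host bits = 32 - 24 = 8
Network last octet = 21 AND mask = 0
Host part size = 2^8 - 1 = 255
Broadcast last octet = 0 OR 255 = 255

255


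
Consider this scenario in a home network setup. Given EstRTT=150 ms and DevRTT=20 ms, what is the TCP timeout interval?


Given: EstRTT = 150 ms, DevRTT = 20 ms
Timeout = EstRTT + 4 * DevRTT
4 * DevRTT = 4 * 20 = 80
Timeout = 150 + 80 = 230 ms

230


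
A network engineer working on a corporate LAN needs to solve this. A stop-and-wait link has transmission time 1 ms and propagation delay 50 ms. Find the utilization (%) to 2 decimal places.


Given: Ttrans = 1 ms, Tprop = 50 ms
RTT = 2 * Tprop = 2 * 50 = 100 ms
U = Ttrans / (Ttrans + RTT)
U = 1 / (1 + 100)
U = 1 / 101 = 0.009901
U% = 0.99%

0.99


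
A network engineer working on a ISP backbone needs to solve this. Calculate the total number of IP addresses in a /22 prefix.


Given: CIDR prefix /22
Host bits = 32 - 22 = 10
Total addresses = 2^10 = 1024

1024


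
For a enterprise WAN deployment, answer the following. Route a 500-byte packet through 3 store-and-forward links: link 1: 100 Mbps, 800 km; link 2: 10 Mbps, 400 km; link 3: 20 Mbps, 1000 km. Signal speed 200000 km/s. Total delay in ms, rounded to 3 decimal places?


Packet = 500 bytes = 4000 bits. Store-and-forward: sum (t_trans + t_prop) per link.
Link 1: t_trans = 4000/(100*10^6) s = 0.0400 ms; t_prop = 800/200000 s = 4.0000 ms; subtotal = 4.0400 ms
Link 2: t_trans = 4000/(10*10^6) s = 0.4000 ms; t_prop = 400/200000 s = 2.0000 ms; subtotal = 2.4000 ms
Link 3: t_trans = 4000/(20*10^6) s = 0.2000 ms; t_prop = 1000/200000 s = 5.0000 ms; subtotal = 5.2000 ms
End-to-end = 4.0400 + 2.4000 + 5.2000 = 11.6400 ms -> 11.640 ms (3 dp)

11.640


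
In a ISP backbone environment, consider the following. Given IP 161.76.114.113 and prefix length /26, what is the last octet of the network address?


Given: IP = 161.76.114.113, prefix = /26
Subnet mask = 255.255.255.192
Last octet of IP: 113
Last octet of mask: 192
Network last octet = 113 AND 192 = 64

64


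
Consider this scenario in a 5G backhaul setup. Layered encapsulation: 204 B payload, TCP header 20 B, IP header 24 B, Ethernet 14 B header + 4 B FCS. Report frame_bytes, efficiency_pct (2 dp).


TCP segment = 204 + 20 = 224 B
IP packet = 224 + 24 = 248 B
Ethernet frame = 248 + 14 + 4 = 266 B
Efficiency = app / frame = 204 / 266 = 0.766917 = 76.6917% -> 76.69% (2 dp)

266, 76.69


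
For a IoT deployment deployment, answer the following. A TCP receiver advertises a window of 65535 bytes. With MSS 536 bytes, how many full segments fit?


Given: RWND = 65535 bytes, MSS = 536 bytes
Full segments = floor(RWND / MSS)
Full segments = floor(65535 / 536)
Full segments = floor(122.2668) = 122

122


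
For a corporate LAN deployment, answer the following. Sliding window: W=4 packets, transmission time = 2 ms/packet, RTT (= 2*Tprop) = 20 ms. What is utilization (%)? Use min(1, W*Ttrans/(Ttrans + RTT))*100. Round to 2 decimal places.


Given: W = 4, Ttrans = 2 ms, RTT = 20 ms (= 2 * Tprop, Tprop = 10 ms)
Cycle time = Ttrans + RTT = 2 + 20 = 22 ms (first packet sent until its ACK returns)
W * Ttrans = 4 * 2 = 8 ms of sending per cycle
W * Ttrans / (Ttrans + RTT) = 8 / 22 = 0.363636
U = min(1, 0.363636) = 0.363636
U% = 36.36%

36.36


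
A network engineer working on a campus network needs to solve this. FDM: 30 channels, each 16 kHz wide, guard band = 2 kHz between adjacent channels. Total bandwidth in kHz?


Given: 30 channels, 16 kHz each, guard = 2 kHz
Channel bandwidth = 30 * 16 = 480 kHz
Guard bands = 29 gaps * 2 kHz = 58 kHz
Total = 480 + 58 = 538 kHz

538


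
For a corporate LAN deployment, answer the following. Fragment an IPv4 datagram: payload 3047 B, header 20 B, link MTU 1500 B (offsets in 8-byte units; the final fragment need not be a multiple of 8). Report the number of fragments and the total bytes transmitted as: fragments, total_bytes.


Max data per non-final fragment = floor((MTU - header)/8)*8 = floor((1500 - 20)/8)*8 = floor(1480/8)*8 = 1480 B
Final fragment needs no 8-byte alignment: it can carry up to MTU - header = 1480 B
Non-final fragments needed = ceil((payload - 1480) / 1480) = ceil(1567/1480) = ceil(1.0588) = 2
Number of fragments = 2 + 1 = 3
Fragment sizes (data): 2 * 1480 B + 87 B (last, 87 <= 1480 OK)
Total bytes sent = payload + n_frags * header = 3047 + 3*20 = 3047 + 60 = 3107 B

3, 3107


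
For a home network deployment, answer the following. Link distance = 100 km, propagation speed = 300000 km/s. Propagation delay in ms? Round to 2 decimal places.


Given: distance = 100 km, speed = 300000 km/s
Delay = distance / speed = 100 / 300000 seconds
Delay in ms = 100 * 1000 / 300000
Delay = 0.3333 ms
Rounded to 2 dp = 0.33 ms

0.33


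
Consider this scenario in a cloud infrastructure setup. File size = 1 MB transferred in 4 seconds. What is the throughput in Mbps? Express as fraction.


Given: file = 1 MB, time = 4 s
File in Mb = 1 * 8 = 8 Mb
Throughput = 8 / 4 Mbps
Throughput = 2 Mbps

2


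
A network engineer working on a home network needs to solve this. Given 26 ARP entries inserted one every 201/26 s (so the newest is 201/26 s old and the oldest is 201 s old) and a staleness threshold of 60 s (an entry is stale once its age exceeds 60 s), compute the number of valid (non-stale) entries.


Ages are k * 201/26 s for k = 1..26 (spacing = 7.7308 s).
Entry k is valid iff k * 201/26 <= 60 iff k <= 26 * 60 / 201 = 7.7612
n_valid = floor(7.7612) = 7
(n_stale = 26 - 7 = 19)

7


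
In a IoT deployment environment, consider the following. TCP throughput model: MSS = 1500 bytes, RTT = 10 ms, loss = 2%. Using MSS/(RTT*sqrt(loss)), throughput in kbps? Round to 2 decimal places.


Given: MSS = 1500 bytes, RTT = 10 ms, loss = 2%
RTT in seconds = 10 / 1000 = 0.01
Loss rate = 2% = 0.02
sqrt(loss) = sqrt(0.02) = 0.141421356237
Throughput (bytes/s) = 1500 / (0.01 * 0.141421356237) = 1060660.1718
Throughput (kbps) = 1060660.1718 * 8 / 1000 = 8485.281374 -> 8485.28 kbps (2 dp)

8485.28


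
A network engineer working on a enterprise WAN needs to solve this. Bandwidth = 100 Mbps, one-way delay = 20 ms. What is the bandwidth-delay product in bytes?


Given: bandwidth = 100 Mbps, delay = 20 ms
BDP in bits = 100 * 10^6 * 20 / 1000
BDP in bits = 2000000
BDP in bytes = 2000000 / 8 = 250000

250000


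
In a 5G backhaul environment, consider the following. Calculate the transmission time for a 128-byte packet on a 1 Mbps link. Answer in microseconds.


Given: packet = 128 bytes, bandwidth = 1 Mbps
Packet in bits = 128 * 8 = 1024 bits
Bandwidth = 1 * 10^6 = 1000000 bps
Time = 1024 / 1000000 seconds
Time in us = 1024 * 10^6 / 1000000 = 1024

1024


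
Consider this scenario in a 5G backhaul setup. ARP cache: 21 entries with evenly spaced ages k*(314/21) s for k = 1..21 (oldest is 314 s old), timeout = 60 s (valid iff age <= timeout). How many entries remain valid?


Ages are k * 314/21 s for k = 1..21 (spacing = 14.9524 s).
Entry k is valid iff k * 314/21 <= 60 iff k <= 21 * 60 / 314 = 4.0127
n_valid = floor(4.0127) = 4
(n_stale = 21 - 4 = 17)

4


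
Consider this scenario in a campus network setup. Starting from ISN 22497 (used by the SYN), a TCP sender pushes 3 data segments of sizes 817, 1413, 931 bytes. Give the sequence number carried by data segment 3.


The SYN occupies sequence number ISN = 22497, so the first data byte is ISN + 1 = 22498.
SEQ of data segment i = (ISN + 1) + sum of payload sizes of segments 1..i-1.
Segment 1: SEQ = 22498, payload = 817 bytes
Segment 2: SEQ = 23315, payload = 1413 bytes
Segment 3: SEQ = 24728, payload = 931 bytes
SEQ of segment 3 = 22498 + 817 + 1413 = 24728

24728


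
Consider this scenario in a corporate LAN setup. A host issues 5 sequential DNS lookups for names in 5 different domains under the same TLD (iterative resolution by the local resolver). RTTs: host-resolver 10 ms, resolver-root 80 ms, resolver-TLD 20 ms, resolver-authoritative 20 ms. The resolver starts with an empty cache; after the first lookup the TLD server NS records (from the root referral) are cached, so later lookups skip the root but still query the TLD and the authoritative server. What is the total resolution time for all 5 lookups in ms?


Lookup 1 (cold cache): local + root + TLD + auth = 10 + 80 + 20 + 20 = 130 ms
Lookups 2..5 (TLD NS cached -> skip root; new domain -> still ask TLD and auth): local + TLD + auth = 10 + 20 + 20 = 50 ms each
Remaining 4 lookups: 4 * 50 = 200 ms
Total = 130 + 200 = 330 ms

330


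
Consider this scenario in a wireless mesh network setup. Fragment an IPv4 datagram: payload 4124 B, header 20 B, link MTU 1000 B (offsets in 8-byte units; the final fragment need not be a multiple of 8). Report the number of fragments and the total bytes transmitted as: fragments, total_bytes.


Max data per non-final fragment = floor((MTU - header)/8)*8 = floor((1000 - 20)/8)*8 = floor(980/8)*8 = 976 B
Final fragment needs no 8-byte alignment: it can carry up to MTU - header = 980 B
Non-final fragments needed = ceil((payload - 980) / 976) = ceil(3144/976) = ceil(3.2213) = 4
Number of fragments = 4 + 1 = 5
Fragment sizes (data): 4 * 976 B + 220 B (last, 220 <= 980 OK)
Total bytes sent = payload + n_frags * header = 4124 + 5*20 = 4124 + 100 = 4224 B

5, 4224


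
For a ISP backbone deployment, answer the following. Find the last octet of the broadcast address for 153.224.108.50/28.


Given: IP = 153.224.108.50, prefix = /28
Host bits = 32 - 28 = 4
Network last octet = 50 AND mask = 48
Host part size = 2^4 - 1 = 15
Broadcast last octet = 48 OR 15 = 63

63


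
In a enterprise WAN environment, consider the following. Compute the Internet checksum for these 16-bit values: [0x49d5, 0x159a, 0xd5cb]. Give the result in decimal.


Given words: [0x49d5, 0x159a, 0xd5cb]
Step 1: Sum all words
Raw sum = 18901 + 5530 + 54731 = 79162
Step 2: Fold carry: (13626 + 1) = 13627
One's complement = ~13627 & 0xFFFF = 51908

51908


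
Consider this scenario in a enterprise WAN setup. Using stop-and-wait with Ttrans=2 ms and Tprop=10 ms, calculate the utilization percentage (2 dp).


Given: Ttrans = 2 ms, Tprop = 10 ms
RTT = 2 * Tprop = 2 * 10 = 20 ms
U = Ttrans / (Ttrans + RTT)
U = 2 / (2 + 20)
U = 2 / 22 = 0.090909
U% = 9.09%

9.09


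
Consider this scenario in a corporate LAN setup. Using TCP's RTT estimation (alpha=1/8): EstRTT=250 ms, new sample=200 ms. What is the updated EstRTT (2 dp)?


Given: EstRTT = 250 ms, SampleRTT = 200 ms, alpha = 1/8
New EstRTT = (1 - alpha) * EstRTT + alpha * SampleRTT
(7/8) * 250 = 218.75
(1/8) * 200 = 25
New EstRTT = 218.75 + 25 = 243.75 ms -> 243.75 ms (2 dp)

243.75


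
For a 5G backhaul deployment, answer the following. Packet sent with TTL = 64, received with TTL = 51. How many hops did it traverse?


Given: initial TTL = 64, received TTL = 51
Hops = initial TTL - received TTL
Hops = 64 - 51 = 13

13


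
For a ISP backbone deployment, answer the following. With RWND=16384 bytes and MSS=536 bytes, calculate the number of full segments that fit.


Given: RWND = 16384 bytes, MSS = 536 bytes
Full segments = floor(RWND / MSS)
Full segments = floor(16384 / 536)
Full segments = floor(30.5672) = 30

30


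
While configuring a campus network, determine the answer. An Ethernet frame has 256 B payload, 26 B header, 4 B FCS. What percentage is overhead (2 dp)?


Given: payload = 256 B, header = 26 B, trailer = 4 B
Overhead bytes = header + trailer = 26 + 4 = 30
Total frame = payload + overhead = 256 + 30 = 286
Overhead % = 30 / 286 * 100 = 10.4895% -> 10.49% (2 dp)

10.49


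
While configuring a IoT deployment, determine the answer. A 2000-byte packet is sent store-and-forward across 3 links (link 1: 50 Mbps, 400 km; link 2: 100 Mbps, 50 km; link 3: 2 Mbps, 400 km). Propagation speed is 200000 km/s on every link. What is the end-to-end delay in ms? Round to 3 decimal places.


Packet = 2000 bytes = 16000 bits. Store-and-forward: sum (t_trans + t_prop) per link.
Link 1: t_trans = 16000/(50*10^6) s = 0.3200 ms; t_prop = 400/200000 s = 2.0000 ms; subtotal = 2.3200 ms
Link 2: t_trans = 16000/(100*10^6) s = 0.1600 ms; t_prop = 50/200000 s = 0.2500 ms; subtotal = 0.4100 ms
Link 3: t_trans = 16000/(2*10^6) s = 8.0000 ms; t_prop = 400/200000 s = 2.0000 ms; subtotal = 10.0000 ms
End-to-end = 2.3200 + 0.4100 + 10.0000 = 12.7300 ms -> 12.730 ms (3 dp)

12.730


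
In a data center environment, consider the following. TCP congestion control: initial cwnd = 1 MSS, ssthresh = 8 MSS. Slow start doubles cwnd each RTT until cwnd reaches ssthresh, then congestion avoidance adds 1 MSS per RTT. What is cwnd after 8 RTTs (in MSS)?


RTT 0: cwnd = 1 MSS (initial)
RTT 1: cwnd = 2 MSS (slow start, doubled)
RTT 2: cwnd = 4 MSS (slow start, doubled)
RTT 3: cwnd = 8 MSS (slow start, doubled)
RTT 4: cwnd = 9 MSS (congestion avoidance, +1)
RTT 5: cwnd = 10 MSS (congestion avoidance, +1)
RTT 6: cwnd = 11 MSS (congestion avoidance, +1)
RTT 7: cwnd = 12 MSS (congestion avoidance, +1)
RTT 8: cwnd = 13 MSS (congestion avoidance, +1)

13


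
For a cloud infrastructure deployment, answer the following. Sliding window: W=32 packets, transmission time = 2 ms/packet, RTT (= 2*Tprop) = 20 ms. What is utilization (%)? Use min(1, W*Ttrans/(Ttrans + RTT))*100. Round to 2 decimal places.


Given: W = 32, Ttrans = 2 ms, RTT = 20 ms (= 2 * Tprop, Tprop = 10 ms)
Cycle time = Ttrans + RTT = 2 + 20 = 22 ms (first packet sent until its ACK returns)
W * Ttrans = 32 * 2 = 64 ms of sending per cycle
W * Ttrans / (Ttrans + RTT) = 64 / 22 = 2.909091
U = min(1, 2.909091) = 1.000000
U% = 100.00%

100.00


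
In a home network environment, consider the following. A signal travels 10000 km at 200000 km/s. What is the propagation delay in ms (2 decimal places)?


Given: distance = 10000 km, speed = 200000 km/s
Delay = distance / speed = 10000 / 200000 seconds
Delay in ms = 10000 * 1000 / 200000
Delay = 50.0000 ms
Rounded to 2 dp = 50.00 ms

50.00


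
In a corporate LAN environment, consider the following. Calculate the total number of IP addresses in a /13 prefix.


Given: CIDR prefix /13
Host bits = 32 - 13 = 19
Total addresses = 2^19 = 524288

524288


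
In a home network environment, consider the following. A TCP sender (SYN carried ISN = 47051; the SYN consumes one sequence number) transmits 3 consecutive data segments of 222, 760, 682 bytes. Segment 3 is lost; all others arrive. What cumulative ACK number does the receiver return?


SYN uses sequence number 47051; first data byte = ISN + 1 = 47052.
Segment 1: SEQ = 47052, len = 222 B, covers [47052, 47273]
Segment 2: SEQ = 47274, len = 760 B, covers [47274, 48033]
Segment 3: SEQ = 48034, len = 682 B, covers [48034, 48715] [LOST]
In-order data received: bytes [47052, 48033] (segments 1..2).
Segment 3 missing -> gap begins at byte 48034.
Cumulative ACK = next expected in-order byte = 47052 + 222 + 760 = 48034

48034


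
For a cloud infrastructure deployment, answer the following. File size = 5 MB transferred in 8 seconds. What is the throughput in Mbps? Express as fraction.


Given: file = 5 MB, time = 8 s
File in Mb = 5 * 8 = 40 Mb
Throughput = 40 / 8 Mbps
Throughput = 5 Mbps

5


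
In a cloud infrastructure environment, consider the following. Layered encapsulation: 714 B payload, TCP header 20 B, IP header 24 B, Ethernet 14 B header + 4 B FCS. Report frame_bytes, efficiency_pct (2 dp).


TCP segment = 714 + 20 = 734 B
IP packet = 734 + 24 = 758 B
Ethernet frame = 758 + 14 + 4 = 776 B
Efficiency = app / frame = 714 / 776 = 0.920103 = 92.0103% -> 92.01% (2 dp)

776, 92.01


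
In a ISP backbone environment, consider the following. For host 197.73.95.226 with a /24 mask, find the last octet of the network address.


Given: IP = 197.73.95.226, prefix = /24
Subnet mask = 255.255.255.0
Last octet of IP: 226
Last octet of mask: 0
Network last octet = 226 AND 0 = 0

0


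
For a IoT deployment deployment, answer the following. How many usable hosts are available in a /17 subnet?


Given: subnet mask /17
Host bits = 32 - 17 = 15
Total addresses = 2^15 = 32768
Usable hosts = 32768 - 2 (network + broadcast) = 32766

32766


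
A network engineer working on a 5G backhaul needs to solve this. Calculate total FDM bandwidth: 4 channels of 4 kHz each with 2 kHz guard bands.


Given: 4 channels, 4 kHz each, guard = 2 kHz
Channel bandwidth = 4 * 4 = 16 kHz
Guard bands = 3 gaps * 2 kHz = 6 kHz
Total = 16 + 6 = 22 kHz

22


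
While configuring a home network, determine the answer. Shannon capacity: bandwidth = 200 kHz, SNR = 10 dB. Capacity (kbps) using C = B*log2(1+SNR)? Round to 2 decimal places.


Given: B = 200 kHz, SNR = 10 dB
SNR linear = 10^(10/10) = 10
1 + SNR = 11
log2(11) = 3.4594316186
C = 200 * 1000 * 3.4594316186 = 691886.3237 bps
C = 691.886324 kbps -> 691.89 kbps (2 dp)

691.89


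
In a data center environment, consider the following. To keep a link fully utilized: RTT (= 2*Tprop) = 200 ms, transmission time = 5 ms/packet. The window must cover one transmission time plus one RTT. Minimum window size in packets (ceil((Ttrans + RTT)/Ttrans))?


Given: Ttrans = 5 ms, RTT = 200 ms (= 2 * Tprop, Tprop = 100 ms)
Time until first ACK returns = Ttrans + RTT = 5 + 200 = 205 ms
Need W * Ttrans >= Ttrans + RTT  ->  W >= (Ttrans + RTT) / Ttrans
(Ttrans + RTT) / Ttrans = 205 / 5 = 41
W_min = ceil(41) = 41

41
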